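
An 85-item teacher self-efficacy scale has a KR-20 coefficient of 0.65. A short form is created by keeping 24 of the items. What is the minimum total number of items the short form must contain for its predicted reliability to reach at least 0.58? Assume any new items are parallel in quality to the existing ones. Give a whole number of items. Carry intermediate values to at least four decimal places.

64

First, r for the 24-item form: n = 24/85 = 0.2824, so r_24 = 0.2824·0.65/(1 + (0.2824 − 1)·0.65) = 0.3440
Then solve for n' with r_old = 0.3440, r_target = 0.58: n' = 0.58(1 − 0.3440)/[0.3440(1 − 0.58)] = 2.6334
Items = 2.6334 × 24 ≈ 63.20 → 64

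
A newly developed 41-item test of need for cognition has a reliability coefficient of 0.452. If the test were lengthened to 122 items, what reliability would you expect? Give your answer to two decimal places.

0.71

n = 122/41 = 2.9756
By Spearman-Brown, r_new = n r / (1 + (n − 1) r).
r_new = 2.9756·0.452 / [1 + (2.9756 − 1)·0.452]
r_new = 1.3450 / 1.8930 ≈ 0.7105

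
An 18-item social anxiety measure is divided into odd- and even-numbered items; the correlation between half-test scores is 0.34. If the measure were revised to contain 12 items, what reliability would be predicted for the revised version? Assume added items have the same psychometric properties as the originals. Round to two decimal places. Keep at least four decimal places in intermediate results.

Full-test reliability from the split-half r: r_full = 2(0.34)/(1 + 0.34) = 0.5075
Length factor from 18 to 12 items: n = 12/18 = 0.6667
r_new = n·r_full / (1 + (n − 1)·r_full) = 0.3384 / 0.8309 ≈ 0.4073

0.41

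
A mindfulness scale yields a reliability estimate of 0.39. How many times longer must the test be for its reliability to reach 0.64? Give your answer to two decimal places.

2.78

Spearman-Brown solved for the length factor n:
n = r_target (1 − r_old) / [ r_old (1 − r_target) ]
n = 0.64(1 − 0.39) / [0.39(1 − 0.64)]
  = 0.3904 / 0.1404 = 2.7806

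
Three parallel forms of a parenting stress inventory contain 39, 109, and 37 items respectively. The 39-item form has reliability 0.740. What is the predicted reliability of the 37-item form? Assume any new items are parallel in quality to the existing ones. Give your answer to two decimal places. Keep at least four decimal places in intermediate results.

0.73

The 109-item form is not needed; work directly from the 39-item form with n = 37/39 = 0.9487.
r_{37} = n·r / (1 + (n − 1)·r) = 0.7020 / 0.9620 ≈ 0.7297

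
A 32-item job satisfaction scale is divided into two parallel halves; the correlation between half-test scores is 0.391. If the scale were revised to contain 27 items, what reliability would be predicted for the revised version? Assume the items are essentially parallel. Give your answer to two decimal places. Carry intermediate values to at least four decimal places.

0.52

Spearman-Brown correction (n = 2): r_full = 2·0.391/(1 + 0.391) = 0.5622
Length factor from 32 to 27 items: n = 27/32 = 0.8438
r_new = n·r_full / (1 + (n − 1)·r_full) = 0.4744 / 0.9122 ≈ 0.5201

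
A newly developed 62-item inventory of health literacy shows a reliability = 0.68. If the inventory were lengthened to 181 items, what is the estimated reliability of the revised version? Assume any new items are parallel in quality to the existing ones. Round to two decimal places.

n = 181/62 = 2.9194
Apply the Spearman-Brown prophecy formula, r' = nr / [1 + (n − 1)r]:
r_new = 2.9194·0.68 / [1 + (2.9194 − 1)·0.68]
     = 1.9852 / 2.3052 = 0.8612

0.86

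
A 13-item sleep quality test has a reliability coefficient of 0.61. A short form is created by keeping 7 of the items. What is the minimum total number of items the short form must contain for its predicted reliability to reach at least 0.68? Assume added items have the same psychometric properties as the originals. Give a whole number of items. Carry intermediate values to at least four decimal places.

18

Short-form reliability: n = 7/13 = 0.5385; r_7 = n·r/(1+(n−1)r) ≈ 0.4572
Then solve for n' with r_old = 0.4572, r_target = 0.68: n' = 0.68(1 − 0.4572)/[0.4572(1 − 0.68)] = 2.5229
Items = 2.5229 × 7 ≈ 17.66 → 18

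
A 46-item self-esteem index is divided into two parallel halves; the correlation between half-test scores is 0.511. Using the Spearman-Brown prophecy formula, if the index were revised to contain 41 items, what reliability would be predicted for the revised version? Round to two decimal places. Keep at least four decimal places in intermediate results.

0.65

Full-test reliability from the split-half r: r_full = 2(0.511)/(1 + 0.511) = 0.6764
Then adjust to 41 items: n = 41/46 = 0.8913
r_new = n·r_full / (1 + (n − 1)·r_full) = 0.6029 / 0.9265 ≈ 0.6507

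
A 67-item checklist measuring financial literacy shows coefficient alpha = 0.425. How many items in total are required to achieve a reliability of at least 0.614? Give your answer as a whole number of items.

145

Rearranging the Spearman-Brown formula for n,
n = r_target (1 − r_old) / [ r_old (1 − r_target) ]
n = 0.614(1 − 0.425) / [0.425(1 − 0.614)]
n = 0.353050 / 0.164050 ≈ 2.1521
Items needed = n × 67 = 2.1521 × 67 ≈ 144.19 → round up to 145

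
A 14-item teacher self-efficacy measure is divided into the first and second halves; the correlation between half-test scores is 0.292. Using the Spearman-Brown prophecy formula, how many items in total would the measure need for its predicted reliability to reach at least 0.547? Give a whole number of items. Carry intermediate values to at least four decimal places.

Corrected full-test reliability: r_full = 2 × 0.292 / (1 + 0.292) ≈ 0.4520
Solve Spearman-Brown for n: n = 0.547(1 − 0.4520) / [0.4520(1 − 0.547)] = 1.4640
Required items = 1.4640 × 14 = 20.50, so 21 items.

21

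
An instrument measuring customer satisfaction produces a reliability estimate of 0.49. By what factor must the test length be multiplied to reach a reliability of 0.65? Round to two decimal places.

1.93

Spearman-Brown solved for the length factor n:
n = r_target (1 − r_old) / [ r_old (1 − r_target) ]
n = 0.65(1 − 0.49) / [0.49(1 − 0.65)]
n = 0.3315 / 0.1715 ≈ 1.9329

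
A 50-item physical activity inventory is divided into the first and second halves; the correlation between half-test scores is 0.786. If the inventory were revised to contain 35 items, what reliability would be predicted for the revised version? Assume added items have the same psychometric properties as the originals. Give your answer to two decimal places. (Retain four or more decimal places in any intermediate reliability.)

0.84

First correct the split-half correlation to full-test reliability: r_full = 2 × 0.786 / (1 + 0.786) ≈ 0.8802
Then adjust to 35 items: n = 35/50 = 0.7000
r_new = n·r_full / (1 + (n − 1)·r_full) = 0.6161 / 0.7359 ≈ 0.8372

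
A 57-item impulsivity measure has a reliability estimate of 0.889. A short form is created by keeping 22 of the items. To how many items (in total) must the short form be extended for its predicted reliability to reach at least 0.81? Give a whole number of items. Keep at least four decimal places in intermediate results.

31

Short-form reliability: n = 22/57 = 0.3860; r_22 = n·r/(1+(n−1)r) ≈ 0.7556
Then solve for n' with r_old = 0.7556, r_target = 0.81: n' = 0.81(1 − 0.7556)/[0.7556(1 − 0.81)] = 1.3789
Total items = 1.3789 × 22 = 30.34, rounded up to 31.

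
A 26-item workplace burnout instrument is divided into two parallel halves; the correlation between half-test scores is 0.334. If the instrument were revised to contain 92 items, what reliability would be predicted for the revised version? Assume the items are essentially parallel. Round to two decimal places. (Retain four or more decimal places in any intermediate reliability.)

Spearman-Brown correction (n = 2): r_full = 2·0.334/(1 + 0.334) = 0.5007
Then adjust to 92 items: n = 92/26 = 3.5385
r_new = n·r_full / (1 + (n − 1)·r_full) = 1.7717 / 2.2710 ≈ 0.7801

0.78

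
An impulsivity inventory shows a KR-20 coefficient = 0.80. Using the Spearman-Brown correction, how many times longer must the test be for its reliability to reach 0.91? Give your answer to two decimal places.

2.53

Spearman-Brown solved for the length factor n:
n = r*(1 − r) / [ r (1 − r*) ]
n = 0.91 × (1 − 0.80) / [ 0.80 × (1 − 0.91) ]
n = 0.1820 / 0.0720 ≈ 2.5278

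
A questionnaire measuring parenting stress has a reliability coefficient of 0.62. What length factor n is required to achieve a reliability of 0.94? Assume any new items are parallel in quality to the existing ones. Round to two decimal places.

Spearman-Brown solved for the length factor n:
n = r*(1 − r) / [ r (1 − r*) ]
n = 0.94 × (1 − 0.62) / [ 0.62 × (1 − 0.94) ]
  = 0.3572 / 0.0372 = 9.6022

9.60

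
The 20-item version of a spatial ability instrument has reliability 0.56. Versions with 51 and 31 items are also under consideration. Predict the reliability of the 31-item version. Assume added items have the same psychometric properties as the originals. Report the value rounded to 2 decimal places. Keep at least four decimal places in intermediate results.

The 51-item form is not needed; work directly from the 20-item form with n = 31/20 = 1.5500.
r_{31} = n·r / (1 + (n − 1)·r) = 0.8680 / 1.3080 ≈ 0.6636

0.66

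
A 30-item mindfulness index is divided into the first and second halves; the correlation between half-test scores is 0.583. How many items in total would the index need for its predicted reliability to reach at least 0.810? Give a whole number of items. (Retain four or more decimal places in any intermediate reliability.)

46

Corrected full-test reliability: r_full = 2 × 0.583 / (1 + 0.583) ≈ 0.7366
n = r_tgt(1 − r_full) / [r_full(1 − r_tgt)] = 0.810 × 0.2634 / (0.7366 × 0.190) ≈ 1.5245
Required items = 1.5245 × 30 = 45.73, so 46 items.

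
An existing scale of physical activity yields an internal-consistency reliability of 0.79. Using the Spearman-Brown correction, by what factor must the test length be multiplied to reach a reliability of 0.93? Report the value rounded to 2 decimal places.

3.53

Spearman-Brown solved for the length factor n:
n = r*(1 − r) / [ r (1 − r*) ]
n = 0.93 × (1 − 0.79) / [ 0.79 × (1 − 0.93) ]
  = 0.1953 / 0.0553 = 3.5316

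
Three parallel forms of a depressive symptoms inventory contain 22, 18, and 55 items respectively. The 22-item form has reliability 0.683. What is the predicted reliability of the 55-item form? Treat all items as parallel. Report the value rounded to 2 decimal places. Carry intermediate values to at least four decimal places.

0.84

The 18-item form is not needed; work directly from the 22-item form with n = 55/22 = 2.5000.
r_{55} = n·r / (1 + (n − 1)·r) = 1.7075 / 2.0245 ≈ 0.8434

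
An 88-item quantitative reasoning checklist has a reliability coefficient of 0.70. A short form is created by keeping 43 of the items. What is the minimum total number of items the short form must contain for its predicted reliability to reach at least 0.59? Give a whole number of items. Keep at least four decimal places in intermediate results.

First, r for the 43-item form: n = 43/88 = 0.4886, so r_43 = 0.4886·0.70/(1 + (0.4886 − 1)·0.70) = 0.5327
Then solve for n' with r_old = 0.5327, r_target = 0.59: n' = 0.59(1 − 0.5327)/[0.5327(1 − 0.59)] = 1.2624
Items = 1.2624 × 43 ≈ 54.28 → 55

55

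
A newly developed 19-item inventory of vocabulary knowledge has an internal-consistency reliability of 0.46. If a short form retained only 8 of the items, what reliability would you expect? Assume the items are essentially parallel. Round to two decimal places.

The new length is 8/19 = 0.4211 times the old.
r_new = (0.4211 × 0.46) / (1 + (0.4211 − 1) × 0.46)
     = 0.1937 / 0.7337 = 0.2640

0.26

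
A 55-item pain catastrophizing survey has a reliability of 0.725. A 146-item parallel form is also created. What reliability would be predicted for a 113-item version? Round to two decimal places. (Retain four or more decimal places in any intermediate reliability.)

0.84

Only the ratio of lengths matters: n = 113/55 = 2.0545
r_{113} = n·r / (1 + (n − 1)·r) = 1.4895 / 1.7645 ≈ 0.8441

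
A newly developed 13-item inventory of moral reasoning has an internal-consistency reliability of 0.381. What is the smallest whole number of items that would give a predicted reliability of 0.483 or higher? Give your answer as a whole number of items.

n = 0.483 × (1 − 0.381) / [ 0.381 × (1 − 0.483) ]
n = 0.298977 / 0.196977 ≈ 1.5178
So the test needs 1.5178 × 13 ≈ 19.73 items; rounding up, 20.

20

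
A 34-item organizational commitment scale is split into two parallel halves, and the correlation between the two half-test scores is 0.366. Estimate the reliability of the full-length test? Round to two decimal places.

r_full = 2(0.366) / (1 + 0.366)
r_full = 0.7320 / 1.3660 ≈ 0.5359

0.54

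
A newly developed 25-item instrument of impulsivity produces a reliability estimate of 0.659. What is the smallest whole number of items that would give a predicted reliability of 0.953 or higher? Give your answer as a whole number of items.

263

Rearranging the Spearman-Brown formula for n,
n = r*(1 − r) / [ r (1 − r*) ]
n = 0.953 × (1 − 0.659) / [ 0.659 × (1 − 0.953) ]
n = 0.324973 / 0.030973 ≈ 10.4921
10.4921 × 25 = 262.30 → 263 items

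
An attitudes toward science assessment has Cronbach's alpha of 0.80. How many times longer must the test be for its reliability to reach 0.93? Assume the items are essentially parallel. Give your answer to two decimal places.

Spearman-Brown solved for the length factor n:
n = r*(1 − r) / [ r (1 − r*) ]
n = 0.93 × (1 − 0.80) / [ 0.80 × (1 − 0.93) ]
  = 0.1860 / 0.0560 = 3.3214

3.32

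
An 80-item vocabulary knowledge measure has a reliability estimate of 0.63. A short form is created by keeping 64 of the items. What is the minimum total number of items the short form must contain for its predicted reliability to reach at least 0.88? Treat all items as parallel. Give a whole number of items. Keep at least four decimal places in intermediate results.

345

First, r for the 64-item form: n = 64/80 = 0.8000, so r_64 = 0.8000·0.63/(1 + (0.8000 − 1)·0.63) = 0.5767
Length factor from the short form to reach 0.88: n' = 0.88(1 − 0.5767) / [0.5767(1 − 0.88)] ≈ 5.3827
Total items = 5.3827 × 64 = 344.49, rounded up to 345.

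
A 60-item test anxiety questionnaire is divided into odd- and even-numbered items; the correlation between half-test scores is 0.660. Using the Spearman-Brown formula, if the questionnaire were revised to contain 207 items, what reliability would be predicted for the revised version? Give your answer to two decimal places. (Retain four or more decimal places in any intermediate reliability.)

Full-test reliability from the split-half r: r_full = 2(0.660)/(1 + 0.660) = 0.7952
Then adjust to 207 items: n = 207/60 = 3.4500
r_new = n·r_full / (1 + (n − 1)·r_full) = 2.7434 / 2.9482 ≈ 0.9305

0.93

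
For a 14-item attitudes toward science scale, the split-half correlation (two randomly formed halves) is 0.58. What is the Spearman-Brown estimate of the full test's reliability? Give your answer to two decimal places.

Apply the Spearman-Brown correction with n = 2:
r_full = 2r_hh / (1 + r_hh) = 2 × 0.58 / (1 + 0.58)
       = 1.1600 / 1.5800 = 0.7342

0.73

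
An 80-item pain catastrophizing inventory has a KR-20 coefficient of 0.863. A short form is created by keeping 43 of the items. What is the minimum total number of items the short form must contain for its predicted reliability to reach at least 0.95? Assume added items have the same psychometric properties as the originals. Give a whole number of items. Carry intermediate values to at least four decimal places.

242

Short-form reliability: n = 43/80 = 0.5375; r_43 = n·r/(1+(n−1)r) ≈ 0.7720
Length factor from the short form to reach 0.95: n' = 0.95(1 − 0.7720) / [0.7720(1 − 0.95)] ≈ 5.6114
Items = 5.6114 × 43 ≈ 241.29 → 242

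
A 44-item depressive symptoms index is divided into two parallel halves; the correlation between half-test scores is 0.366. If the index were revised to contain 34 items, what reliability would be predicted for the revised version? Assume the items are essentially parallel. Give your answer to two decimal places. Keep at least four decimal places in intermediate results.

0.47

Full-test reliability from the split-half r: r_full = 2(0.366)/(1 + 0.366) = 0.5359
Then adjust to 34 items: n = 34/44 = 0.7727
r_new = n·r_full / (1 + (n − 1)·r_full) = 0.4141 / 0.8782 ≈ 0.4715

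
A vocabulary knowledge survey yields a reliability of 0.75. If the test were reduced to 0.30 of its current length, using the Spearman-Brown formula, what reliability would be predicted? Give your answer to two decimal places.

Apply the Spearman-Brown prophecy formula, r' = nr / [1 + (n − 1)r]:
r_new = 0.3·0.75 / [1 + (0.3 − 1)·0.75]
     = 0.2250 / 0.4750 = 0.4737

0.47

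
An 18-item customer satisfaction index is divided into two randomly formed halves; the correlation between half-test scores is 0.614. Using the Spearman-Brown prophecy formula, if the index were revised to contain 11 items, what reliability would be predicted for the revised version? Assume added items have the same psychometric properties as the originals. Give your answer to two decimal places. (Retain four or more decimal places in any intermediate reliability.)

0.66

First correct the split-half correlation to full-test reliability: r_full = 2 × 0.614 / (1 + 0.614) ≈ 0.7608
Then adjust to 11 items: n = 11/18 = 0.6111
r_new = n·r_full / (1 + (n − 1)·r_full) = 0.4649 / 0.7041 ≈ 0.6603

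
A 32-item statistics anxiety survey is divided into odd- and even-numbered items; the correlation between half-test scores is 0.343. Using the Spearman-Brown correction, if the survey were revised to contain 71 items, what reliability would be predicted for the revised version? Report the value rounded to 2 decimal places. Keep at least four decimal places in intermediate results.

Spearman-Brown correction (n = 2): r_full = 2·0.343/(1 + 0.343) = 0.5108
Then adjust to 71 items: n = 71/32 = 2.2188
r_new = n·r_full / (1 + (n − 1)·r_full) = 1.1334 / 1.6226 ≈ 0.6985

0.70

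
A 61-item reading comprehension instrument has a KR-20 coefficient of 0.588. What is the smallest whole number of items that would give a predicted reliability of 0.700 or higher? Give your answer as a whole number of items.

Invert Spearman-Brown to solve for n:
n = r*(1 − r) / [ r (1 − r*) ]
n = [0.700 × 0.412] / [0.588 × 0.300]
  = 0.288400 / 0.176400 = 1.6349
Items needed = n × 61 = 1.6349 × 61 ≈ 99.73 → round up to 100

100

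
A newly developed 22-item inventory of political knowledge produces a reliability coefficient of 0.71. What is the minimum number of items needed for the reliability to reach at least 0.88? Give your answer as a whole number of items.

66

n = 0.88 × (1 − 0.71) / [ 0.71 × (1 − 0.88) ]
n = 0.2552 / 0.0852 ≈ 2.9953
Items needed = n × 22 = 2.9953 × 22 ≈ 65.90 → round up to 66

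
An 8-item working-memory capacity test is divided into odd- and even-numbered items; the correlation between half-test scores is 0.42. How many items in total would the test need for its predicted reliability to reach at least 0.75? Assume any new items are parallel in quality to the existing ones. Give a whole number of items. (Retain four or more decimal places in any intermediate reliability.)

17

r_full = 2(0.42)/(1 + 0.42) = 0.5915
Solve Spearman-Brown for n: n = 0.75(1 − 0.5915) / [0.5915(1 − 0.75)] = 2.0719
Items = 2.0719 × 8 ≈ 16.58 → 17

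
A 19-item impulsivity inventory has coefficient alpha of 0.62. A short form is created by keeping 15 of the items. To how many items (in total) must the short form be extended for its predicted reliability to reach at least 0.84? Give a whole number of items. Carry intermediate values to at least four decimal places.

Short-form reliability: n = 15/19 = 0.7895; r_15 = n·r/(1+(n−1)r) ≈ 0.5630
Length factor from the short form to reach 0.84: n' = 0.84(1 − 0.5630) / [0.5630(1 − 0.84)] ≈ 4.0750
Total items = 4.0750 × 15 = 61.12, rounded up to 62.

62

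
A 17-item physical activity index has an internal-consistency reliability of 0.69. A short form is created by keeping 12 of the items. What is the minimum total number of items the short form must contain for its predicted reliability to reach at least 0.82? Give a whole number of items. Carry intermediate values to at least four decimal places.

35

Short-form reliability: n = 12/17 = 0.7059; r_12 = n·r/(1+(n−1)r) ≈ 0.6111
Length factor from the short form to reach 0.82: n' = 0.82(1 − 0.6111) / [0.6111(1 − 0.82)] ≈ 2.8991
Items = 2.8991 × 12 ≈ 34.79 → 35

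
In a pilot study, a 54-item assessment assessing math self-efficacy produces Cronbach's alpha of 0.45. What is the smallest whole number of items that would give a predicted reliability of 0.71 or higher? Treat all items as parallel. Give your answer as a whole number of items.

162

Spearman-Brown solved for the length factor n:
n = r_target (1 − r_old) / [ r_old (1 − r_target) ]
n = 0.71(1 − 0.45) / [0.45(1 − 0.71)]
n = 0.3905 / 0.1305 ≈ 2.9923
2.9923 × 54 = 161.58 → 162 items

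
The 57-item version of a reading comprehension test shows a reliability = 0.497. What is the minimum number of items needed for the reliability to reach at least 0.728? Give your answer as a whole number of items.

n = [0.728 × 0.503] / [0.497 × 0.272]
  = 0.366184 / 0.135184 = 2.7088
So the test needs 2.7088 × 57 ≈ 154.40 items; rounding up, 155.

155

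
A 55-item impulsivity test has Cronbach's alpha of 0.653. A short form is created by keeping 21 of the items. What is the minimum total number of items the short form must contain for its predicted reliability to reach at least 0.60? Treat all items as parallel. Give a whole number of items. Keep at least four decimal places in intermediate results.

44

First, r for the 21-item form: n = 21/55 = 0.3818, so r_21 = 0.3818·0.653/(1 + (0.3818 − 1)·0.653) = 0.4181
Then solve for n' with r_old = 0.4181, r_target = 0.60: n' = 0.60(1 − 0.4181)/[0.4181(1 − 0.60)] = 2.0877
Total items = 2.0877 × 21 = 43.84, rounded up to 44.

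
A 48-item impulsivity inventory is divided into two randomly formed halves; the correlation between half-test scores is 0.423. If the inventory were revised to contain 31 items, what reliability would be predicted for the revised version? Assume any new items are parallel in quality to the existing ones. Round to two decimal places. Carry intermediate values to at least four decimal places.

Spearman-Brown correction (n = 2): r_full = 2·0.423/(1 + 0.423) = 0.5945
Then adjust to 31 items: n = 31/48 = 0.6458
r_new = n·r_full / (1 + (n − 1)·r_full) = 0.3839 / 0.7894 ≈ 0.4863

0.49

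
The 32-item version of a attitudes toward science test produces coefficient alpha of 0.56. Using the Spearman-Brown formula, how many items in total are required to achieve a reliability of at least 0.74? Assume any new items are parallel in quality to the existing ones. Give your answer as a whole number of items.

72

n = [0.74 × 0.44] / [0.56 × 0.26]
  = 0.3256 / 0.1456 = 2.2363
Items needed = n × 32 = 2.2363 × 32 ≈ 71.56 → round up to 72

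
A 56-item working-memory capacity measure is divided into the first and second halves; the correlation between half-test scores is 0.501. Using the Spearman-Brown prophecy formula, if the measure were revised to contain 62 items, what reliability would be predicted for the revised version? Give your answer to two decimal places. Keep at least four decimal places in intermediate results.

Spearman-Brown correction (n = 2): r_full = 2·0.501/(1 + 0.501) = 0.6676
Length factor from 56 to 62 items: n = 62/56 = 1.1071
r_new = n·r_full / (1 + (n − 1)·r_full) = 0.7391 / 1.0715 ≈ 0.6898

0.69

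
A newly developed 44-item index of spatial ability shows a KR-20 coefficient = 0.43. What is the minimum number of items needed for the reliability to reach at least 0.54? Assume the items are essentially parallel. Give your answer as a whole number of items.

n = 0.54(1 − 0.43) / [0.43(1 − 0.54)]
  = 0.3078 / 0.1978 = 1.5561
Items needed = n × 44 = 1.5561 × 44 ≈ 68.47 → round up to 69

69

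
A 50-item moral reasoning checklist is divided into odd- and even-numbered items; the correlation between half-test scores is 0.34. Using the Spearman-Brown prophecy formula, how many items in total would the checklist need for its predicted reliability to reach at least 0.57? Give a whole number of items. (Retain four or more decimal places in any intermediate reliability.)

r_full = 2(0.34)/(1 + 0.34) = 0.5075
n = r_tgt(1 − r_full) / [r_full(1 − r_tgt)] = 0.57 × 0.4925 / (0.5075 × 0.43) ≈ 1.2864
Required items = 1.2864 × 50 = 64.32, so 65 items.

65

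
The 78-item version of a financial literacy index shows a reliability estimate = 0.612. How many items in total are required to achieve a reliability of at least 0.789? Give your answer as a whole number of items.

185

n = 0.789(1 − 0.612) / [0.612(1 − 0.789)]
n = 0.306132 / 0.129132 ≈ 2.3707
Items needed = n × 78 = 2.3707 × 78 ≈ 184.91 → round up to 185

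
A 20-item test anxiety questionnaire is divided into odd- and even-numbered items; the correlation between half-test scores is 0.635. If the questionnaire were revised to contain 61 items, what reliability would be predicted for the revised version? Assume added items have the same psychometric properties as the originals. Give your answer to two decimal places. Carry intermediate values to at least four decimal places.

0.91

Spearman-Brown correction (n = 2): r_full = 2·0.635/(1 + 0.635) = 0.7768
Length factor from 20 to 61 items: n = 61/20 = 3.0500
r_new = n·r_full / (1 + (n − 1)·r_full) = 2.3692 / 2.5924 ≈ 0.9139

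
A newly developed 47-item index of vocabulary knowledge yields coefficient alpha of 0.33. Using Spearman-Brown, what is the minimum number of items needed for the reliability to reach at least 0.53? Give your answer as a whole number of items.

Invert Spearman-Brown to solve for n:
n = r_target (1 − r_old) / [ r_old (1 − r_target) ]
n = 0.53 × (1 − 0.33) / [ 0.33 × (1 − 0.53) ]
n = 0.3551 / 0.1551 ≈ 2.2895
2.2895 × 47 = 107.61 → 108 items

108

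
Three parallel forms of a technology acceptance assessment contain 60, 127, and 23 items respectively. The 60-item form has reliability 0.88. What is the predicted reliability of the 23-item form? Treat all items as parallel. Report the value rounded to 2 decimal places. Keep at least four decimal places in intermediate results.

The 127-item form is not needed; work directly from the 60-item form with n = 23/60 = 0.3833.
r_{23} = n·r / (1 + (n − 1)·r) = 0.3373 / 0.4573 ≈ 0.7376

0.74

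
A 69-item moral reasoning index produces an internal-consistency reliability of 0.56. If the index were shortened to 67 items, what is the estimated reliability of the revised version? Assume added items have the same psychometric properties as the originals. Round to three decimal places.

The new length is 67/69 = 0.971 times the old.
r_new = (0.971 × 0.56) / (1 + (0.971 − 1) × 0.56)
     = 0.5438 / 0.9838 = 0.5528

0.553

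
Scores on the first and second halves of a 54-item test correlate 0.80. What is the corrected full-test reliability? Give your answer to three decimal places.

The full test is twice the length of either half (n = 2).
r_full = 2r_hh / (1 + r_hh) = 2 × 0.80 / (1 + 0.80)
       = 1.6000 / 1.8000 = 0.8889

0.889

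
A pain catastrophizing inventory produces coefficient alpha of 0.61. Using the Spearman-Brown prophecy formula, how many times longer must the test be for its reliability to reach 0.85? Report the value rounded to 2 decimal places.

3.62

n = 0.85 × (1 − 0.61) / [ 0.61 × (1 − 0.85) ]
n = 0.3315 / 0.0915 ≈ 3.6230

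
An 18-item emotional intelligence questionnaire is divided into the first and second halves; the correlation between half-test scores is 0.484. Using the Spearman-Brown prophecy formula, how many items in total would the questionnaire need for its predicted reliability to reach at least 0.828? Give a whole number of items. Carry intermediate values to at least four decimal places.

47

Corrected full-test reliability: r_full = 2 × 0.484 / (1 + 0.484) ≈ 0.6523
Solve Spearman-Brown for n: n = 0.828(1 − 0.6523) / [0.6523(1 − 0.828)] = 2.5660
Required items = 2.5660 × 18 = 46.19, so 47 items.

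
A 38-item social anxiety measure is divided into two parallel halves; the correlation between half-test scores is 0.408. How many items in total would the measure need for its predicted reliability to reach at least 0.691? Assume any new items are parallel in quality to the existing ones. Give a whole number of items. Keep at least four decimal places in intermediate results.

62

Corrected full-test reliability: r_full = 2 × 0.408 / (1 + 0.408) ≈ 0.5795
n = r_tgt(1 − r_full) / [r_full(1 − r_tgt)] = 0.691 × 0.4205 / (0.5795 × 0.309) ≈ 1.6227
Required items = 1.6227 × 38 = 61.66, so 62 items.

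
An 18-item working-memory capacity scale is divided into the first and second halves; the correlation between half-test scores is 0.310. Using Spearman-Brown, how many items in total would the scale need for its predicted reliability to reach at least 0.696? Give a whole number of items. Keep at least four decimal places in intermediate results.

46

Corrected full-test reliability: r_full = 2 × 0.310 / (1 + 0.310) ≈ 0.4733
n = r_tgt(1 − r_full) / [r_full(1 − r_tgt)] = 0.696 × 0.5267 / (0.4733 × 0.304) ≈ 2.5478
Required items = 2.5478 × 18 = 45.86, so 46 items.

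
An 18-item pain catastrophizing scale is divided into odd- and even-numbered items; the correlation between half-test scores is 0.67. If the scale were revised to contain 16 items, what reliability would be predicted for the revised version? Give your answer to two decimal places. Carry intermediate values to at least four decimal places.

Full-test reliability from the split-half r: r_full = 2(0.67)/(1 + 0.67) = 0.8024
Length factor from 18 to 16 items: n = 16/18 = 0.8889
r_new = n·r_full / (1 + (n − 1)·r_full) = 0.7133 / 0.9109 ≈ 0.7831

0.78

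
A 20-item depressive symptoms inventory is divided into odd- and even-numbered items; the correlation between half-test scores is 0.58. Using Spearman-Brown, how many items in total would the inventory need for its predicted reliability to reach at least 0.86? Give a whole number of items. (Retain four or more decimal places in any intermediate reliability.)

45

r_full = 2(0.58)/(1 + 0.58) = 0.7342
n = r_tgt(1 − r_full) / [r_full(1 − r_tgt)] = 0.86 × 0.2658 / (0.7342 × 0.14) ≈ 2.2239
Required items = 2.2239 × 20 = 44.48, so 45 items.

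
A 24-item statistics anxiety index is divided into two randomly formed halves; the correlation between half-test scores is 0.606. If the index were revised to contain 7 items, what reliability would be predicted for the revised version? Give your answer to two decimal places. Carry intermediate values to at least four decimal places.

0.47

First correct the split-half correlation to full-test reliability: r_full = 2 × 0.606 / (1 + 0.606) ≈ 0.7547
Then adjust to 7 items: n = 7/24 = 0.2917
r_new = n·r_full / (1 + (n − 1)·r_full) = 0.2201 / 0.4654 ≈ 0.4729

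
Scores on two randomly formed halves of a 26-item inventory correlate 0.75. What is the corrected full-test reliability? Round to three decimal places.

0.857

The full test is twice the length of either half (n = 2).
r_full = 2r_hh / (1 + r_hh) = 2 × 0.75 / (1 + 0.75)
       = 1.5000 / 1.7500 = 0.8571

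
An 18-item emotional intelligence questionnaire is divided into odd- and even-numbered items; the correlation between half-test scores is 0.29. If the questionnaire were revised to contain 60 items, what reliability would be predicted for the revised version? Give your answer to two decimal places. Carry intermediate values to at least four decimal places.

Full-test reliability from the split-half r: r_full = 2(0.29)/(1 + 0.29) = 0.4496
Length factor from 18 to 60 items: n = 60/18 = 3.3333
r_new = n·r_full / (1 + (n − 1)·r_full) = 1.4987 / 2.0491 ≈ 0.7314

0.73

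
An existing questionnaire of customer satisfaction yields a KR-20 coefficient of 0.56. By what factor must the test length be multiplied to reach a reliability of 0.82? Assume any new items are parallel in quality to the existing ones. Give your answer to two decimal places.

3.58

n = 0.82(1 − 0.56) / [0.56(1 − 0.82)]
  = 0.3608 / 0.1008 = 3.5794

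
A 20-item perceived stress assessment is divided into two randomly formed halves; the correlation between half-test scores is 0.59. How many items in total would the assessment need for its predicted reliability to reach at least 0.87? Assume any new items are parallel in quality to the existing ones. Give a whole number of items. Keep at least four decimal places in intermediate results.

Corrected full-test reliability: r_full = 2 × 0.59 / (1 + 0.59) ≈ 0.7421
n = r_tgt(1 − r_full) / [r_full(1 − r_tgt)] = 0.87 × 0.2579 / (0.7421 × 0.13) ≈ 2.3258
Items = 2.3258 × 20 ≈ 46.52 → 47

47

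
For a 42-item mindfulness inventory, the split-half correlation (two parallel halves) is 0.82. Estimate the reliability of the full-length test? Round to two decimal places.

0.90

Apply the Spearman-Brown correction with n = 2:
r_full = 2(0.82) / (1 + 0.82)
       = 1.6400 / 1.8200 = 0.9011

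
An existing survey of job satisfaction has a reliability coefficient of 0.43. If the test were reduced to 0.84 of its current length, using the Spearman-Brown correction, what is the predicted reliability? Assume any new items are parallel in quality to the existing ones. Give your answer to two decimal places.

Spearman-Brown: r_new = n·r / (1 + (n − 1)·r)
r_new = 0.84·0.43 / [1 + (0.84 − 1)·0.43]
r_new = 0.3612 / 0.9312 ≈ 0.3879

0.39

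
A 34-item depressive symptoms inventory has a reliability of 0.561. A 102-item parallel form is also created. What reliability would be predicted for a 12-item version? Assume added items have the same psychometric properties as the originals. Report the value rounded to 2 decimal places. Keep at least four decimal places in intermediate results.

Only the ratio of lengths matters: n = 12/34 = 0.3529
r_{12} = n·r / (1 + (n − 1)·r) = 0.1980 / 0.6370 ≈ 0.3108

0.31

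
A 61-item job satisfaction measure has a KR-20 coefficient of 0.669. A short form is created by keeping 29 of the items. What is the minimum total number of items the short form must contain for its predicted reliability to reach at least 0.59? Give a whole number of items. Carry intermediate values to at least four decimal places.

44

Short-form reliability: n = 29/61 = 0.4754; r_29 = n·r/(1+(n−1)r) ≈ 0.4900
Length factor from the short form to reach 0.59: n' = 0.59(1 − 0.4900) / [0.4900(1 − 0.59)] ≈ 1.4978
Items = 1.4978 × 29 ≈ 43.44 → 44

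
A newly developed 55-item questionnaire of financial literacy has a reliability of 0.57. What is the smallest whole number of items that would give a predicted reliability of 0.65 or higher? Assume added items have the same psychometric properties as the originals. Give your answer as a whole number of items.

n = 0.65 × (1 − 0.57) / [ 0.57 × (1 − 0.65) ]
n = 0.2795 / 0.1995 ≈ 1.4010
1.4010 × 55 = 77.06 → 78 items

78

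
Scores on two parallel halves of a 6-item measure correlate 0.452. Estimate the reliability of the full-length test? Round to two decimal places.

0.62

Apply the Spearman-Brown correction with n = 2:
r_full = 2r_hh / (1 + r_hh) = 2 × 0.452 / (1 + 0.452)
       = 0.9040 / 1.4520 = 0.6226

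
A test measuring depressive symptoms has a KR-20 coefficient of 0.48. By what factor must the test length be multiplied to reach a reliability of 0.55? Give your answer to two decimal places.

n = [0.55 × 0.52] / [0.48 × 0.45]
  = 0.2860 / 0.2160 = 1.3241

1.32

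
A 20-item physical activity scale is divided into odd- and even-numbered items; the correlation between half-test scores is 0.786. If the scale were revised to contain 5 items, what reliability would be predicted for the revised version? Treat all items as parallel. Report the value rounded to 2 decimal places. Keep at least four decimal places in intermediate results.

0.65

Spearman-Brown correction (n = 2): r_full = 2·0.786/(1 + 0.786) = 0.8802
Length factor from 20 to 5 items: n = 5/20 = 0.2500
r_new = n·r_full / (1 + (n − 1)·r_full) = 0.2200 / 0.3398 ≈ 0.6474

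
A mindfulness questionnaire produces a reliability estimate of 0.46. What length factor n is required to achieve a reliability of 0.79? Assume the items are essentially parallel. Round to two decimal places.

Rearranging the Spearman-Brown formula for n,
n = r_target (1 − r_old) / [ r_old (1 − r_target) ]
n = [0.79 × 0.54] / [0.46 × 0.21]
n = 0.4266 / 0.0966 ≈ 4.4161

4.42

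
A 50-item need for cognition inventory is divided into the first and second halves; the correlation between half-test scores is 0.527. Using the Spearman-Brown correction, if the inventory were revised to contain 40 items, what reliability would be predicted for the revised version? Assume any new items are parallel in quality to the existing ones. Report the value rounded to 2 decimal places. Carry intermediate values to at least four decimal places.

0.64

First correct the split-half correlation to full-test reliability: r_full = 2 × 0.527 / (1 + 0.527) ≈ 0.6902
Length factor from 50 to 40 items: n = 40/50 = 0.8000
r_new = n·r_full / (1 + (n − 1)·r_full) = 0.5522 / 0.8620 ≈ 0.6406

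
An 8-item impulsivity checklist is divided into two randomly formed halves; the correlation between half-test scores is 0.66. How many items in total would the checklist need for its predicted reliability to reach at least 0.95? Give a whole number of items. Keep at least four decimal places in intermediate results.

Corrected full-test reliability: r_full = 2 × 0.66 / (1 + 0.66) ≈ 0.7952
n = r_tgt(1 − r_full) / [r_full(1 − r_tgt)] = 0.95 × 0.2048 / (0.7952 × 0.05) ≈ 4.8934
Required items = 4.8934 × 8 = 39.15, so 40 items.

40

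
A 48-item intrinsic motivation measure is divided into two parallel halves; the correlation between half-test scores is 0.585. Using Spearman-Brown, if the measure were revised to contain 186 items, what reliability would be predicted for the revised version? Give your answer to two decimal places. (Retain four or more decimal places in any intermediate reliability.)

0.92

Spearman-Brown correction (n = 2): r_full = 2·0.585/(1 + 0.585) = 0.7382
Then adjust to 186 items: n = 186/48 = 3.8750
r_new = n·r_full / (1 + (n − 1)·r_full) = 2.8605 / 3.1223 ≈ 0.9162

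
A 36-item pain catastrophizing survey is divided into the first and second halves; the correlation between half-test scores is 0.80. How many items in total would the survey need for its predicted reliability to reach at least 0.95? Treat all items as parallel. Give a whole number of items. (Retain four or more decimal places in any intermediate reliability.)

86

Corrected full-test reliability: r_full = 2 × 0.80 / (1 + 0.80) ≈ 0.8889
Solve Spearman-Brown for n: n = 0.95(1 − 0.8889) / [0.8889(1 − 0.95)] = 2.3747
Required items = 2.3747 × 36 = 85.49, so 86 items.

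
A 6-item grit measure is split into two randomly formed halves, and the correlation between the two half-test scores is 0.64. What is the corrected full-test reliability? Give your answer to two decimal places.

The full test is twice the length of either half (n = 2).
r_full = 2r_hh / (1 + r_hh) = 2 × 0.64 / (1 + 0.64)
       = 1.2800 / 1.6400 = 0.7805

0.78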